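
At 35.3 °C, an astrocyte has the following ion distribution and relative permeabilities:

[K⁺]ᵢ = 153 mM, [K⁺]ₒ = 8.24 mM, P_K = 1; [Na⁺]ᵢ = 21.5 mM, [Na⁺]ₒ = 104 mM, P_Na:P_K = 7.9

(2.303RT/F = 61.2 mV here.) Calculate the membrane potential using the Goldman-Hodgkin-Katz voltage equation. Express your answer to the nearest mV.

25 mV

Vm = 61.2 · log₁₀[(Σ P·[cation]ₒ + Σ P·[anion]ᵢ) / (Σ P·[cation]ᵢ + Σ P·[anion]ₒ)]
Numerator = 1×8.24 + 7.9×104 = 829.8
Denominator = 1×153 + 7.9×21.5 = 322.9
Vm = 61.2 · log₁₀(2.5704) = 61.2 × (0.4100) = 25.09 mV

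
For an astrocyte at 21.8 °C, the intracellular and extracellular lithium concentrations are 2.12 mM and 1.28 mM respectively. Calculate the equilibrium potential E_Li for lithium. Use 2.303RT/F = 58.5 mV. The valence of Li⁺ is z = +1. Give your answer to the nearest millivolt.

E = (58.5/z) · log₁₀([Li⁺]_out/[Li⁺]_in) with z = +1.
= (58.5/1) · log₁₀(1.28/2.12) = 58.50 · log₁₀(0.6038)
= 58.50 · (-0.2191) = -12.82 mV

-13 mV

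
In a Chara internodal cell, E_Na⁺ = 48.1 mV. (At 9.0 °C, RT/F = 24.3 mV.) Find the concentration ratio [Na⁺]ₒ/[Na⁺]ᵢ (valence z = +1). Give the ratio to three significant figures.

7.24

ln([out]/[in]) = E·z/(24.3) = 48.1 × 1 / 24.3 = 1.9794
[out]/[in] = e^(1.9794) = 7.239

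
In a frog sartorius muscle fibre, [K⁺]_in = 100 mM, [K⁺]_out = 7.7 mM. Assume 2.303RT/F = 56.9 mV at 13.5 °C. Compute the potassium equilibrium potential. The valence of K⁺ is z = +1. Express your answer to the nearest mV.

E = (56.9/z) · log₁₀([K⁺]_out/[K⁺]_in) with z = +1.
= (56.9/1) · log₁₀(7.7/100) = 56.90 · log₁₀(0.077)
= 56.90 · (-1.1135) = -63.36 mV

-63 mV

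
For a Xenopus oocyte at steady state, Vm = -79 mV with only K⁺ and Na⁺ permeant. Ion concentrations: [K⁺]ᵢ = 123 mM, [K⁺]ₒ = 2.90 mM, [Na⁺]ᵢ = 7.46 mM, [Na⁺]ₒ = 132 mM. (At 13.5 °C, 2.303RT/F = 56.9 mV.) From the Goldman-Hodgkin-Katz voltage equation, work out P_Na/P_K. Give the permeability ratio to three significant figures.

0.0162

Let α = P_Na/P_K. GHK: Vm = 56.9·log₁₀[(Kₒ + α·Naₒ)/(Kᵢ + α·Naᵢ)].
10^(Vm/56.9) = 10^(-79.0/56.9) = 0.040888
So 0.040888·(Kᵢ + α·Naᵢ) = Kₒ + α·Naₒ → α = (0.040888·123.0 − 2.9) / (132.0 − 0.040888·7.46)
α = (5.029 − 2.9) / (132.0 − 0.305) = 2.129/131.7 = 0.01617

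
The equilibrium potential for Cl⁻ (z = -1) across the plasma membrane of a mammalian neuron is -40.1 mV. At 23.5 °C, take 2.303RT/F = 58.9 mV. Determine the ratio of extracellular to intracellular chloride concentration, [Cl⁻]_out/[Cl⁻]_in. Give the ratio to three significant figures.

log₁₀([out]/[in]) = E·z/(58.9) = -40.1 × -1 / 58.9 = 0.6808
[out]/[in] = 10^(0.6808) = 4.795

4.80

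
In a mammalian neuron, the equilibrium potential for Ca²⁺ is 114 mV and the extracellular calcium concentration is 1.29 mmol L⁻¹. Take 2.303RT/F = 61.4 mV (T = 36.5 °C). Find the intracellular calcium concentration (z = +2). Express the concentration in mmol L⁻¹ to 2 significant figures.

Nernst: E = (61.4/2) · log₁₀([out]/[in]), so log₁₀([out]/[in]) = 114.0 × 2 / 61.4 = 3.7134.
[out]/[in] = 10^(3.7134) = 5168.
[in] = 1.29 / 5168 = 0.0002496 mmol L⁻¹.

0.00025 mmol L⁻¹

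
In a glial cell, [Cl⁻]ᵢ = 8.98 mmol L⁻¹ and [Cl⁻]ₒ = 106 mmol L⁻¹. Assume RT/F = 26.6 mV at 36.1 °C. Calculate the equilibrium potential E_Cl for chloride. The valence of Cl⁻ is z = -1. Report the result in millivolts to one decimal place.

-65.7 mV

E = (26.6/z) · ln([Cl⁻]_out/[Cl⁻]_in) with z = -1.
For an anion, dividing by z = -1 reverses the sign.
= (26.6/-1) · ln(106/8.98) = -26.60 · ln(11.8)
= -26.60 · (2.4684) = -65.66 mV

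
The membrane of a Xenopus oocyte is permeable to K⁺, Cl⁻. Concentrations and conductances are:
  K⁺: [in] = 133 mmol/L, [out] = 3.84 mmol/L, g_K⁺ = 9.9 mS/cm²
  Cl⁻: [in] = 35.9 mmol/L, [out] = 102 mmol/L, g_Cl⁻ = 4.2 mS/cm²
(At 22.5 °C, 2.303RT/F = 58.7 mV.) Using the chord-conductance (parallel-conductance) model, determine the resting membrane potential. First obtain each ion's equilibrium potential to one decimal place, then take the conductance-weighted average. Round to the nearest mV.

-71 mV

E_K⁺ = (58.7/1)·log₁₀(3.84/133) = -90.4 mV
E_Cl⁻ = (58.7/-1)·log₁₀(102/35.9) = -26.6 mV
Vm = (Σ gᵢEᵢ)/(Σ gᵢ) = (9.9·-90.4 + 4.2·-26.6) / (9.9 + 4.2)
= -1006.68 / 14.1 = -71.40 mV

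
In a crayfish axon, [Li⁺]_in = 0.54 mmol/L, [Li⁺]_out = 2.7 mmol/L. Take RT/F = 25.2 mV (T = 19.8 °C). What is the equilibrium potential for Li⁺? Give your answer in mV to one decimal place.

40.6 mV

E = (25.2/z) · ln([Li⁺]_out/[Li⁺]_in) with z = +1.
= (25.2/1) · ln(2.7/0.54) = 25.20 · ln(5)
= 25.20 · (1.6094) = 40.56 mV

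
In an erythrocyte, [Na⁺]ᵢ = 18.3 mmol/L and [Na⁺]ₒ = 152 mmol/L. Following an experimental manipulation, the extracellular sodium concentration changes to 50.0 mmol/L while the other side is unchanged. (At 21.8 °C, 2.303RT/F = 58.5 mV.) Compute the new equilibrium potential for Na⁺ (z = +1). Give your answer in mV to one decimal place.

25.5 mV

After the shift: [Na⁺]_out = 50.0, [Na⁺]_in = 18.3 mmol/L.
E_new = (58.5/1)·log₁₀(50.0/18.3) = 58.50 · (0.4365) = 25.54 mV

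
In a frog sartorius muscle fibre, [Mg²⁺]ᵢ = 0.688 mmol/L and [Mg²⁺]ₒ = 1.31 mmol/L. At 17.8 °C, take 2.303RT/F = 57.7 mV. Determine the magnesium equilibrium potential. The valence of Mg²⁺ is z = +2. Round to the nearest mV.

8 mV

E = (57.7/z) · log₁₀([Mg²⁺]_out/[Mg²⁺]_in) with z = +2.
= (57.7/2) · log₁₀(1.31/0.688) = 28.85 · log₁₀(1.904)
= 28.85 · (0.2797) = 8.07 mV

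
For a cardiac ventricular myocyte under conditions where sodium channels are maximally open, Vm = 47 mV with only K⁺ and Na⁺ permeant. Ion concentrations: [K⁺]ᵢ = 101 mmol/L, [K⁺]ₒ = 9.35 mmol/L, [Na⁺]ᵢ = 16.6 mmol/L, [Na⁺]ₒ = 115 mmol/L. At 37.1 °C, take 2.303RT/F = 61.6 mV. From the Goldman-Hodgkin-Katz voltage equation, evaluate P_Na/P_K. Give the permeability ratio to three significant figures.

Let α = P_Na/P_K. GHK: Vm = 61.6·log₁₀[(Kₒ + α·Naₒ)/(Kᵢ + α·Naᵢ)].
10^(Vm/61.6) = 10^(47.0/61.6) = 5.7941
So 5.7941·(Kᵢ + α·Naᵢ) = Kₒ + α·Naₒ → α = (5.7941·101.0 − 9.35) / (115.0 − 5.7941·16.6)
α = (585.2 − 9.35) / (115.0 − 96.18) = 575.9/18.82 = 30.6

30.6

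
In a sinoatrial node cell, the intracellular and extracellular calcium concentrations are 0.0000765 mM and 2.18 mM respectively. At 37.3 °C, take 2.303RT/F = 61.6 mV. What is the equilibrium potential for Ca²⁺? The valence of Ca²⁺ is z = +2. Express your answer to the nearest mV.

E = (61.6/z) · log₁₀([Ca²⁺]_out/[Ca²⁺]_in) with z = +2.
= (61.6/2) · log₁₀(2.18/0.0000765) = 30.80 · log₁₀(2.85e+04)
= 30.80 · (4.4548) = 137.21 mV

137 mV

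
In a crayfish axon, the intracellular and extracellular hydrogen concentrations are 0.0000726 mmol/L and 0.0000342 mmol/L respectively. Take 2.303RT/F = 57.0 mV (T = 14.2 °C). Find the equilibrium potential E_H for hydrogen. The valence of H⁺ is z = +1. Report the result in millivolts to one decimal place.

-18.6 mV

E = (57.0/z) · log₁₀([H⁺]_out/[H⁺]_in) with z = +1.
= (57.0/1) · log₁₀(0.0000342/0.0000726) = 57.00 · log₁₀(0.4711)
= 57.00 · (-0.3269) = -18.63 mV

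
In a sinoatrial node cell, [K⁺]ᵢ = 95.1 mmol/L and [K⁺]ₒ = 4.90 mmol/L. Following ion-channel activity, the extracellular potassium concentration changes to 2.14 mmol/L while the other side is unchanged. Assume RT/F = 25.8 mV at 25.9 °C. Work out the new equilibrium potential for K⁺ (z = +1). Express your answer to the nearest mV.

After the shift: [K⁺]_out = 2.14, [K⁺]_in = 95.1 mmol/L.
E_new = (25.8/1)·ln(2.14/95.1) = 25.80 · (-3.7941) = -97.89 mV

-98 mV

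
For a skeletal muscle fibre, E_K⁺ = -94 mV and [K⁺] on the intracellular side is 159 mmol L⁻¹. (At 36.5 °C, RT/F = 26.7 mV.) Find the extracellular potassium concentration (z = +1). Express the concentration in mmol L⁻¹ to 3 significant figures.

4.70 mmol L⁻¹

Nernst: E = (26.7/1) · ln([out]/[in]), so ln([out]/[in]) = -94.0 × 1 / 26.7 = -3.5206.
[out]/[in] = e^(-3.5206) = 0.02958.
[out] = 0.02958 × 159 = 4.703 mmol L⁻¹.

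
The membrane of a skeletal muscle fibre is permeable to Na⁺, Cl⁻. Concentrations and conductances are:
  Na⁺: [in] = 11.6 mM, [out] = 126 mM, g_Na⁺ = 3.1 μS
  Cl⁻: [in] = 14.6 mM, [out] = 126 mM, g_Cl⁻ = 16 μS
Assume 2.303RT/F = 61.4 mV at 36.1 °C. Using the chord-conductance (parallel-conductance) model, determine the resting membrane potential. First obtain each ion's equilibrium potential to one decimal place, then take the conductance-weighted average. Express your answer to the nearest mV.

E_Na⁺ = (61.4/1)·log₁₀(126/11.6) = 63.6 mV
E_Cl⁻ = (61.4/-1)·log₁₀(126/14.6) = -57.5 mV
Vm = (Σ gᵢEᵢ)/(Σ gᵢ) = (3.1·63.6 + 16·-57.5) / (3.1 + 16)
= -722.84 / 19.1 = -37.85 mV

-38 mV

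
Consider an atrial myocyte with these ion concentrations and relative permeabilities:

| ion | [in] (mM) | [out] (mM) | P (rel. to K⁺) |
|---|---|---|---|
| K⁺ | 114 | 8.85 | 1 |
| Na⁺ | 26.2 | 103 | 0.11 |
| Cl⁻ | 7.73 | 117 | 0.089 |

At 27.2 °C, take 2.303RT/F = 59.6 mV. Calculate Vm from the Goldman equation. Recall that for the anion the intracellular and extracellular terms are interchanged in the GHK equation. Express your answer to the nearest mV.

-47 mV

Vm = 59.6 · log₁₀[(Σ P·[cation]ₒ + Σ P·[anion]ᵢ) / (Σ P·[cation]ᵢ + Σ P·[anion]ₒ)]
Numerator = 1×8.85 + 0.11×103 + 0.089×7.73 = 20.87
Denominator = 1×114 + 0.11×26.2 + 0.089×117 = 127.3
Vm = 59.6 · log₁₀(0.16393) = 59.6 × (-0.7853) = -46.81 mV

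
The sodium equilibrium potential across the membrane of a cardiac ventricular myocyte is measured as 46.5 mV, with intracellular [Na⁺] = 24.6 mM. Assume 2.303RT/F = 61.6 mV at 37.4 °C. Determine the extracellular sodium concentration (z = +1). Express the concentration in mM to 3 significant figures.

Nernst: E = (61.6/1) · log₁₀([out]/[in]), so log₁₀([out]/[in]) = 46.5 × 1 / 61.6 = 0.7549.
[out]/[in] = 10^(0.7549) = 5.687.
[out] = 5.687 × 24.6 = 139.9 mM.

140 mM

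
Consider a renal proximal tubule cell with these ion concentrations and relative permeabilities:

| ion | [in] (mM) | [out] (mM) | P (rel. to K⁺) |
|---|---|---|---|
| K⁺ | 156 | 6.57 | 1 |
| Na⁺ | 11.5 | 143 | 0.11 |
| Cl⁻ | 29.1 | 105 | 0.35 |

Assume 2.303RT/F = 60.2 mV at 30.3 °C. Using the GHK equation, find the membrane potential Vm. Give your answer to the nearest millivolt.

-47 mV

Vm = 60.2 · log₁₀[(Σ P·[cation]ₒ + Σ P·[anion]ᵢ) / (Σ P·[cation]ᵢ + Σ P·[anion]ₒ)]
Numerator = 1×6.57 + 0.11×143 + 0.35×29.1 = 32.48
Denominator = 1×156 + 0.11×11.5 + 0.35×105 = 194
Vm = 60.2 · log₁₀(0.16744) = 60.2 × (-0.7762) = -46.72 mV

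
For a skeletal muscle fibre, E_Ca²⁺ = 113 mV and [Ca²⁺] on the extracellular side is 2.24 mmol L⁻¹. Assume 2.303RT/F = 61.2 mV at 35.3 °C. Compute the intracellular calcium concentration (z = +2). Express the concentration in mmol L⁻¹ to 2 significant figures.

0.00045 mmol L⁻¹

Nernst: E = (61.2/2) · log₁₀([out]/[in]), so log₁₀([out]/[in]) = 113.0 × 2 / 61.2 = 3.6928.
[out]/[in] = 10^(3.6928) = 4930.
[in] = 2.24 / 4930 = 0.0004544 mmol L⁻¹.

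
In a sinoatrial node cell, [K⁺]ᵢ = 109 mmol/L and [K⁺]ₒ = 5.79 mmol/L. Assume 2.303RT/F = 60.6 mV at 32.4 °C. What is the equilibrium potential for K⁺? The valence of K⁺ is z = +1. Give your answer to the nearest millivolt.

-77 mV

E = (60.6/z) · log₁₀([K⁺]_out/[K⁺]_in) with z = +1.
= (60.6/1) · log₁₀(5.79/109) = 60.60 · log₁₀(0.05312)
= 60.60 · (-1.2747) = -77.25 mV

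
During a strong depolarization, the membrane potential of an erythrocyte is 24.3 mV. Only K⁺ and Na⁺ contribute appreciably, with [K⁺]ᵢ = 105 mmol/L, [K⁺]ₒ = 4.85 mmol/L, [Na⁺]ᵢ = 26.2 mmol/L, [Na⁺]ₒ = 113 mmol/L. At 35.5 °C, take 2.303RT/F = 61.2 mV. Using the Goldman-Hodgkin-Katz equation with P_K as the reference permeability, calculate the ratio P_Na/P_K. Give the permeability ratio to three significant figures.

5.40

Let α = P_Na/P_K. GHK: Vm = 61.2·log₁₀[(Kₒ + α·Naₒ)/(Kᵢ + α·Naᵢ)].
10^(Vm/61.2) = 10^(24.3/61.2) = 2.4949
So 2.4949·(Kᵢ + α·Naᵢ) = Kₒ + α·Naₒ → α = (2.4949·105.0 − 4.85) / (113.0 − 2.4949·26.2)
α = (262 − 4.85) / (113.0 − 65.37) = 257.1/47.63 = 5.398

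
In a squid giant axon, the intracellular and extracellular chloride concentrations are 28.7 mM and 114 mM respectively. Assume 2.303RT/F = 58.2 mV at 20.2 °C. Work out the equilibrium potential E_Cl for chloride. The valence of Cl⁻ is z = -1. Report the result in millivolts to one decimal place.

E = (58.2/z) · log₁₀([Cl⁻]_out/[Cl⁻]_in) with z = -1.
For an anion, dividing by z = -1 reverses the sign.
= (58.2/-1) · log₁₀(114/28.7) = -58.20 · log₁₀(3.972)
= -58.20 · (0.5990) = -34.86 mV

-34.9 mV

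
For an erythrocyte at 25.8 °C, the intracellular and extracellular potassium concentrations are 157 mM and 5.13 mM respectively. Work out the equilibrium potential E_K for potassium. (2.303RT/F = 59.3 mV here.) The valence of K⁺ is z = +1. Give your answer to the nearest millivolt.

E = (59.3/z) · log₁₀([K⁺]_out/[K⁺]_in) with z = +1.
= (59.3/1) · log₁₀(5.13/157) = 59.30 · log₁₀(0.03268)
= 59.30 · (-1.4858) = -88.11 mV

-88 mV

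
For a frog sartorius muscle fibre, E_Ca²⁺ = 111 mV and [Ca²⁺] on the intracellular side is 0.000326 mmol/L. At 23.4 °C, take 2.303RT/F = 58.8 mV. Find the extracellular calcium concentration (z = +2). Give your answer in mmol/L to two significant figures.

Nernst: E = (58.8/2) · log₁₀([out]/[in]), so log₁₀([out]/[in]) = 111.0 × 2 / 58.8 = 3.7755.
[out]/[in] = 10^(3.7755) = 5964.
[out] = 5964 × 0.000326 = 1.944 mmol/L.

1.9 mmol/L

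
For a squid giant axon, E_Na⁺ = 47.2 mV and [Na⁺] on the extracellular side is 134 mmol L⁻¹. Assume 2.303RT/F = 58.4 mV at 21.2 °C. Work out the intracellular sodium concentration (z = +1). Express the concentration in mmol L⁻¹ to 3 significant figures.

20.8 mmol L⁻¹

Nernst: E = (58.4/1) · log₁₀([out]/[in]), so log₁₀([out]/[in]) = 47.2 × 1 / 58.4 = 0.8082.
[out]/[in] = 10^(0.8082) = 6.43.
[in] = 134 / 6.43 = 20.84 mmol L⁻¹.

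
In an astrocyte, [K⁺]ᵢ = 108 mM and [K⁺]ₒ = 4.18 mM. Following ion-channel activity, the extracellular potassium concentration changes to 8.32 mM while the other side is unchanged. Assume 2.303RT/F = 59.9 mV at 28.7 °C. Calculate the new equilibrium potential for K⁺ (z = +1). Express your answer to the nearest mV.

After the shift: [K⁺]_out = 8.32, [K⁺]_in = 108 mM.
E_new = (59.9/1)·log₁₀(8.32/108) = 59.90 · (-1.1133) = -66.69 mV

-67 mV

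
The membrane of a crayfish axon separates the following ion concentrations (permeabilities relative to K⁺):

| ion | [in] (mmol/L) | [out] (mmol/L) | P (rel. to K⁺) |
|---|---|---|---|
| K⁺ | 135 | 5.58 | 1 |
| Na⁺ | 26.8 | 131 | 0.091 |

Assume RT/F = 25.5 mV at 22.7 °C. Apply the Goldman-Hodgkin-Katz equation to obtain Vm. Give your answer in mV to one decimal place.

-52.6 mV

Vm = 25.5 · ln[(Σ P·[cation]ₒ + Σ P·[anion]ᵢ) / (Σ P·[cation]ᵢ + Σ P·[anion]ₒ)]
Numerator = 1×5.58 + 0.091×131 = 17.5
Denominator = 1×135 + 0.091×26.8 = 137.4
Vm = 25.5 · ln(0.12734) = 25.5 × (-2.0609) = -52.55 mV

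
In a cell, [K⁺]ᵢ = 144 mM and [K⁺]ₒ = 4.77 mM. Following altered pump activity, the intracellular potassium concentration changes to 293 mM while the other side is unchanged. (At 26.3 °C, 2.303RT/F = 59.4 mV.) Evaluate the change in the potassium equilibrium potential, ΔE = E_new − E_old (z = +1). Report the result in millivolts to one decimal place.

E_old = (59.4/1)·log₁₀(4.77/144) = -87.90 mV
E_new = (59.4/1)·log₁₀(4.77/293) = -106.23 mV
ΔE = -106.23 − (-87.90) = -18.33 mV

-18.3 mV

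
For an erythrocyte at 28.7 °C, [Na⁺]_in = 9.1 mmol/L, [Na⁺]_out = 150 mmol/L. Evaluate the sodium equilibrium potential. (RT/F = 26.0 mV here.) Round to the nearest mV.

73 mV

E = (26.0/z) · ln([Na⁺]_out/[Na⁺]_in) with z = +1.
= (26.0/1) · ln(150/9.1) = 26.00 · ln(16.48)
= 26.00 · (2.8024) = 72.86 mV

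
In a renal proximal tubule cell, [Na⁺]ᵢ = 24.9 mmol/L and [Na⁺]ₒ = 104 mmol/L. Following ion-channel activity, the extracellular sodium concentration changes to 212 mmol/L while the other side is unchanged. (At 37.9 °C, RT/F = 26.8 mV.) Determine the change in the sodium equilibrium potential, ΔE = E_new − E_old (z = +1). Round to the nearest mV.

E_old = (26.8/1)·ln(104/24.9) = 38.31 mV
E_new = (26.8/1)·ln(212/24.9) = 57.40 mV
ΔE = 57.40 − (38.31) = 19.09 mV

19 mV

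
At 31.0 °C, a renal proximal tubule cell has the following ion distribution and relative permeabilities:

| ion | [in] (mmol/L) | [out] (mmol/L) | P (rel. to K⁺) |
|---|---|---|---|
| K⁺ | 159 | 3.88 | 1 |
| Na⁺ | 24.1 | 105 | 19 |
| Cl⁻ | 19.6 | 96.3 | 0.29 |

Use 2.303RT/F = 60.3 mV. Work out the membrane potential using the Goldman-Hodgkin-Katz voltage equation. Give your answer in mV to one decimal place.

29.7 mV

Vm = 60.3 · log₁₀[(Σ P·[cation]ₒ + Σ P·[anion]ᵢ) / (Σ P·[cation]ᵢ + Σ P·[anion]ₒ)]
Numerator = 1×3.88 + 19×105 + 0.29×19.6 = 2005
Denominator = 1×159 + 19×24.1 + 0.29×96.3 = 644.8
Vm = 60.3 · log₁₀(3.1087) = 60.3 × (0.4926) = 29.70 mV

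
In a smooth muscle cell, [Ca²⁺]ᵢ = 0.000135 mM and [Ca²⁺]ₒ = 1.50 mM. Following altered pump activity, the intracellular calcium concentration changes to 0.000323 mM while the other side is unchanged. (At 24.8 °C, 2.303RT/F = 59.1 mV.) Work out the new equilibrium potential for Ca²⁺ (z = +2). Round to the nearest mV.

After the shift: [Ca²⁺]_out = 1.50, [Ca²⁺]_in = 0.000323 mM.
E_new = (59.1/2)·log₁₀(1.50/0.000323) = 29.55 · (3.6669) = 108.36 mV

108 mV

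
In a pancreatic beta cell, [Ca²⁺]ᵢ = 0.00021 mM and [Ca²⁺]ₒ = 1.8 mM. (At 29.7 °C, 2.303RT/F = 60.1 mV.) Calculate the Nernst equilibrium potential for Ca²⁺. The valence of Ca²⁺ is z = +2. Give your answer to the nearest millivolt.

E = (60.1/z) · log₁₀([Ca²⁺]_out/[Ca²⁺]_in) with z = +2.
= (60.1/2) · log₁₀(1.8/0.00021) = 30.05 · log₁₀(8571)
= 30.05 · (3.9331) = 118.19 mV

118 mV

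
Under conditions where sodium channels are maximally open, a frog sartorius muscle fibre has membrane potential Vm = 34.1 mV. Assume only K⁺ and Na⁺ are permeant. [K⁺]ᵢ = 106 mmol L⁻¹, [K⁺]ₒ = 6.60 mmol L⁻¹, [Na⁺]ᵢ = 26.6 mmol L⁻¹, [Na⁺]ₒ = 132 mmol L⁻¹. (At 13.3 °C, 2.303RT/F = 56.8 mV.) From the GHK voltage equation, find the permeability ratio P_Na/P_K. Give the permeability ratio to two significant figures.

Let α = P_Na/P_K. GHK: Vm = 56.8·log₁₀[(Kₒ + α·Naₒ)/(Kᵢ + α·Naᵢ)].
10^(Vm/56.8) = 10^(34.1/56.8) = 3.9843
So 3.9843·(Kᵢ + α·Naᵢ) = Kₒ + α·Naₒ → α = (3.9843·106.0 − 6.6) / (132.0 − 3.9843·26.6)
α = (422.3 − 6.6) / (132.0 − 106) = 415.7/26.02 = 15.98

16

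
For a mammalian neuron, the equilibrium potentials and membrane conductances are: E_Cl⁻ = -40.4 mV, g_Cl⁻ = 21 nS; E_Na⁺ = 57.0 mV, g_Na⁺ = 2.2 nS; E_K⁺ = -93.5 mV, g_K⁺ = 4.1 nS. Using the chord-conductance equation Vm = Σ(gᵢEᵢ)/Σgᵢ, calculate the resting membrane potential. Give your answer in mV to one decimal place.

-40.5 mV

Σ gᵢEᵢ = 21·(-40.4) + 2.2·(57.0) + 4.1·(-93.5) = -1106.35
Σ gᵢ = 21 + 2.2 + 4.1 = 27.3
Vm = -1106.35 / 27.3 = -40.53 mV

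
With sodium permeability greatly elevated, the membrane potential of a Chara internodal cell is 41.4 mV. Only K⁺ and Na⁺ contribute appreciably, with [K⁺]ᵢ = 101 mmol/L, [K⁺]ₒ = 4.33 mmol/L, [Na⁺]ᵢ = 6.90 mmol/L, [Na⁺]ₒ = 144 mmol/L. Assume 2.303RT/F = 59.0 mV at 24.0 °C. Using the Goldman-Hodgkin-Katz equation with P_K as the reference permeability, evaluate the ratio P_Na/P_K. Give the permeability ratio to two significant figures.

Let α = P_Na/P_K. GHK: Vm = 59.0·log₁₀[(Kₒ + α·Naₒ)/(Kᵢ + α·Naᵢ)].
10^(Vm/59.0) = 10^(41.4/59.0) = 5.0315
So 5.0315·(Kᵢ + α·Naᵢ) = Kₒ + α·Naₒ → α = (5.0315·101.0 − 4.33) / (144.0 − 5.0315·6.9)
α = (508.2 − 4.33) / (144.0 − 34.72) = 503.8/109.3 = 4.61

4.6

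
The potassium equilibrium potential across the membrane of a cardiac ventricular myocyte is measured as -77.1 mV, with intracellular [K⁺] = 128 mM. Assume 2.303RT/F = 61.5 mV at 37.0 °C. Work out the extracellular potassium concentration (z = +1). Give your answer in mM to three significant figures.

Nernst: E = (61.5/1) · log₁₀([out]/[in]), so log₁₀([out]/[in]) = -77.1 × 1 / 61.5 = -1.2537.
[out]/[in] = 10^(-1.2537) = 0.05576.
[out] = 0.05576 × 128 = 7.138 mM.

7.14 mM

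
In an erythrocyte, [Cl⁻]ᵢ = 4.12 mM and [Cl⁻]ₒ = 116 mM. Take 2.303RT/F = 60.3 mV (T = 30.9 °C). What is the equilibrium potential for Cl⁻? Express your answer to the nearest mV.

E = (60.3/z) · log₁₀([Cl⁻]_out/[Cl⁻]_in) with z = -1.
For an anion, dividing by z = -1 reverses the sign.
= (60.3/-1) · log₁₀(116/4.12) = -60.30 · log₁₀(28.16)
= -60.30 · (1.4496) = -87.41 mV

-87 mV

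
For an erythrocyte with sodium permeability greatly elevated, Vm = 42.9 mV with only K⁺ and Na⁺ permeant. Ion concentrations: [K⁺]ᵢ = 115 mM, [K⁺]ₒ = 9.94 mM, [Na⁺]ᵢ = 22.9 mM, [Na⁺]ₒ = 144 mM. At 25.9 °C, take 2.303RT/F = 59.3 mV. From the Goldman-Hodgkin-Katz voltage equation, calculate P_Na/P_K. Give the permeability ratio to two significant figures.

26

Let α = P_Na/P_K. GHK: Vm = 59.3·log₁₀[(Kₒ + α·Naₒ)/(Kᵢ + α·Naᵢ)].
10^(Vm/59.3) = 10^(42.9/59.3) = 5.2898
So 5.2898·(Kᵢ + α·Naᵢ) = Kₒ + α·Naₒ → α = (5.2898·115.0 − 9.94) / (144.0 − 5.2898·22.9)
α = (608.3 − 9.94) / (144.0 − 121.1) = 598.4/22.86 = 26.17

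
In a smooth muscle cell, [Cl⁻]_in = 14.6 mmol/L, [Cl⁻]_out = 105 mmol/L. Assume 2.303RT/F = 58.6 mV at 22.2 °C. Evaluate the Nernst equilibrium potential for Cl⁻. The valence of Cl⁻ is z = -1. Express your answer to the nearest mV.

-50 mV

E = (58.6/z) · log₁₀([Cl⁻]_out/[Cl⁻]_in) with z = -1.
For an anion, dividing by z = -1 reverses the sign.
= (58.6/-1) · log₁₀(105/14.6) = -58.60 · log₁₀(7.192)
= -58.60 · (0.8568) = -50.21 mV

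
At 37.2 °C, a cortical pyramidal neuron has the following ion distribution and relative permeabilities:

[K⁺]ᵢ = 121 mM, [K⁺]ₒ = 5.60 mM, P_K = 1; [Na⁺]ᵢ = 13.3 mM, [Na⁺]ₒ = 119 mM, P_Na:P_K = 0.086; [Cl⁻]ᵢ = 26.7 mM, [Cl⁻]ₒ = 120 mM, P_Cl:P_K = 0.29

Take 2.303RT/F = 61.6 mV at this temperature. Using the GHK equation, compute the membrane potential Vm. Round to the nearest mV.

-51 mV

Vm = 61.6 · log₁₀[(Σ P·[cation]ₒ + Σ P·[anion]ᵢ) / (Σ P·[cation]ᵢ + Σ P·[anion]ₒ)]
Numerator = 1×5.60 + 0.086×119 + 0.29×26.7 = 23.58
Denominator = 1×121 + 0.086×13.3 + 0.29×120 = 156.9
Vm = 61.6 · log₁₀(0.15023) = 61.6 × (-0.8233) = -50.71 mV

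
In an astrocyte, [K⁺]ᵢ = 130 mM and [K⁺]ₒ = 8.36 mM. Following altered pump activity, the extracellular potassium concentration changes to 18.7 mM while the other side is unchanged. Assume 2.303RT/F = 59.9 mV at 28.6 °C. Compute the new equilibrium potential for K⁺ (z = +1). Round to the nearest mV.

After the shift: [K⁺]_out = 18.7, [K⁺]_in = 130 mM.
E_new = (59.9/1)·log₁₀(18.7/130) = 59.90 · (-0.8421) = -50.44 mV

-50 mV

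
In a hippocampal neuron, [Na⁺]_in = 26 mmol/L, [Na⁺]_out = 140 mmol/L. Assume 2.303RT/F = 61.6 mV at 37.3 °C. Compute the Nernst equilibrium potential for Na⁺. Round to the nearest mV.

E = (61.6/z) · log₁₀([Na⁺]_out/[Na⁺]_in) with z = +1.
= (61.6/1) · log₁₀(140/26) = 61.60 · log₁₀(5.385)
= 61.60 · (0.7312) = 45.04 mV

45 mV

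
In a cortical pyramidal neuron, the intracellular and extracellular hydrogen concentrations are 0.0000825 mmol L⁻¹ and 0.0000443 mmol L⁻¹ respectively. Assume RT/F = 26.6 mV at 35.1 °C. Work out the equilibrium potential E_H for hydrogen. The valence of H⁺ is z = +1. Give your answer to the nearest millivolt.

-17 mV

E = (26.6/z) · ln([H⁺]_out/[H⁺]_in) with z = +1.
= (26.6/1) · ln(0.0000443/0.0000825) = 26.60 · ln(0.537)
= 26.60 · (-0.6218) = -16.54 mV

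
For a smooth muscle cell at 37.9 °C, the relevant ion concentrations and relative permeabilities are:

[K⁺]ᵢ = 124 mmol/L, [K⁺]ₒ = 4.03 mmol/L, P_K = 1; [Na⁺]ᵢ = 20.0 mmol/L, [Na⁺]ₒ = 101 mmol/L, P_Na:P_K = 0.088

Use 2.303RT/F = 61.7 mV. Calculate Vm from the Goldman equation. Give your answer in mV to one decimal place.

-61.0 mV

Vm = 61.7 · log₁₀[(Σ P·[cation]ₒ + Σ P·[anion]ᵢ) / (Σ P·[cation]ᵢ + Σ P·[anion]ₒ)]
Numerator = 1×4.03 + 0.088×101 = 12.92
Denominator = 1×124 + 0.088×20.0 = 125.8
Vm = 61.7 · log₁₀(0.10272) = 61.7 × (-0.9883) = -60.98 mV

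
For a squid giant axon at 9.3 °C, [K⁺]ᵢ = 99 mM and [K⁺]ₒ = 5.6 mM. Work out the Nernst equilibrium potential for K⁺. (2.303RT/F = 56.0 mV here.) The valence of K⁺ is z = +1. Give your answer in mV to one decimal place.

-69.9 mV

E = (56.0/z) · log₁₀([K⁺]_out/[K⁺]_in) with z = +1.
= (56.0/1) · log₁₀(5.6/99) = 56.00 · log₁₀(0.05657)
= 56.00 · (-1.2474) = -69.86 mV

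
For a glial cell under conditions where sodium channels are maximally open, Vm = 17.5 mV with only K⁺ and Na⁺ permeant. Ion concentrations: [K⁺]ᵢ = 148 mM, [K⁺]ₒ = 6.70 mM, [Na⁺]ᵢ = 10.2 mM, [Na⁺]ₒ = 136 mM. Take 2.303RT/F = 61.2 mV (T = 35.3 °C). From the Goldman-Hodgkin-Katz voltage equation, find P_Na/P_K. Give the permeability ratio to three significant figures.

2.40

Let α = P_Na/P_K. GHK: Vm = 61.2·log₁₀[(Kₒ + α·Naₒ)/(Kᵢ + α·Naᵢ)].
10^(Vm/61.2) = 10^(17.5/61.2) = 1.9317
So 1.9317·(Kᵢ + α·Naᵢ) = Kₒ + α·Naₒ → α = (1.9317·148.0 − 6.7) / (136.0 − 1.9317·10.2)
α = (285.9 − 6.7) / (136.0 − 19.7) = 279.2/116.3 = 2.401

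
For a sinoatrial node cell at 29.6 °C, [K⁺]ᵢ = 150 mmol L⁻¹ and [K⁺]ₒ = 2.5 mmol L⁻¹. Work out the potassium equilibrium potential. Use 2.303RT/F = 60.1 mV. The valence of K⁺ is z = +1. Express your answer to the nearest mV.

E = (60.1/z) · log₁₀([K⁺]_out/[K⁺]_in) with z = +1.
= (60.1/1) · log₁₀(2.5/150) = 60.10 · log₁₀(0.01667)
= 60.10 · (-1.7782) = -106.87 mV

-107 mV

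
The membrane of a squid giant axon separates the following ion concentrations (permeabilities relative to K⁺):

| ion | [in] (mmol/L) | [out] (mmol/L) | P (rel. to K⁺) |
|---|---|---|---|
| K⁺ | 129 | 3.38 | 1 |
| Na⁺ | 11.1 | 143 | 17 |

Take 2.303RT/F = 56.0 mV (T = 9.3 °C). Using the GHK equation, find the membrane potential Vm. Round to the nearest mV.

Vm = 56.0 · log₁₀[(Σ P·[cation]ₒ + Σ P·[anion]ᵢ) / (Σ P·[cation]ᵢ + Σ P·[anion]ₒ)]
Numerator = 1×3.38 + 17×143 = 2434
Denominator = 1×129 + 17×11.1 = 317.7
Vm = 56.0 · log₁₀(7.6625) = 56.0 × (0.8844) = 49.52 mV

50 mV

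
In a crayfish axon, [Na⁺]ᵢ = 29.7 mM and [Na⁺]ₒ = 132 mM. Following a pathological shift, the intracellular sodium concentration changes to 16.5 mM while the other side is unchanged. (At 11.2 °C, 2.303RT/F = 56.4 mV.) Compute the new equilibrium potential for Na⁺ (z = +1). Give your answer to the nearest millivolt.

51 mV

After the shift: [Na⁺]_out = 132, [Na⁺]_in = 16.5 mM.
E_new = (56.4/1)·log₁₀(132/16.5) = 56.40 · (0.9031) = 50.93 mV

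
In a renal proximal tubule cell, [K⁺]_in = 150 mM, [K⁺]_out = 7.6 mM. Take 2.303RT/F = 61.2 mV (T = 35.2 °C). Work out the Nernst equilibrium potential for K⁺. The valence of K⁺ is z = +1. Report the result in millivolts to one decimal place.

E = (61.2/z) · log₁₀([K⁺]_out/[K⁺]_in) with z = +1.
= (61.2/1) · log₁₀(7.6/150) = 61.20 · log₁₀(0.05067)
= 61.20 · (-1.2953) = -79.27 mV

-79.3 mV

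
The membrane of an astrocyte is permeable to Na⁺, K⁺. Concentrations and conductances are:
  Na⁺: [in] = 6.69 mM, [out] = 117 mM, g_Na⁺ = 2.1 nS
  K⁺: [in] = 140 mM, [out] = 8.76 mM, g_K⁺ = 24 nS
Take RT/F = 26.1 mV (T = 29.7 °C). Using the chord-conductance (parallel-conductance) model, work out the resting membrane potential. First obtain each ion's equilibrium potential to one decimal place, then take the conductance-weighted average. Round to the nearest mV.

-60 mV

E_Na⁺ = (26.1/1)·ln(117/6.69) = 74.7 mV
E_K⁺ = (26.1/1)·ln(8.76/140) = -72.3 mV
Vm = (Σ gᵢEᵢ)/(Σ gᵢ) = (2.1·74.7 + 24·-72.3) / (2.1 + 24)
= -1578.33 / 26.1 = -60.47 mV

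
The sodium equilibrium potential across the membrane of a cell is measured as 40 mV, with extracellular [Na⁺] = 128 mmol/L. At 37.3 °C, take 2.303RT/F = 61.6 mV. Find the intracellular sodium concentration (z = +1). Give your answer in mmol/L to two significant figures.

29 mmol/L

Nernst: E = (61.6/1) · log₁₀([out]/[in]), so log₁₀([out]/[in]) = 40.0 × 1 / 61.6 = 0.6494.
[out]/[in] = 10^(0.6494) = 4.46.
[in] = 128 / 4.46 = 28.7 mmol/L.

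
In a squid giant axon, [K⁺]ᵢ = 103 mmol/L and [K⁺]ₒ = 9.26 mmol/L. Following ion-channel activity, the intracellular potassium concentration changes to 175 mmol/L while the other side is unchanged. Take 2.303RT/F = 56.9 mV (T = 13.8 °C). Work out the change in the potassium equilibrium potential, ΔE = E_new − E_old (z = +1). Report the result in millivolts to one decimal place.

-13.1 mV

E_old = (56.9/1)·log₁₀(9.26/103) = -59.53 mV
E_new = (56.9/1)·log₁₀(9.26/175) = -72.63 mV
ΔE = -72.63 − (-59.53) = -13.10 mV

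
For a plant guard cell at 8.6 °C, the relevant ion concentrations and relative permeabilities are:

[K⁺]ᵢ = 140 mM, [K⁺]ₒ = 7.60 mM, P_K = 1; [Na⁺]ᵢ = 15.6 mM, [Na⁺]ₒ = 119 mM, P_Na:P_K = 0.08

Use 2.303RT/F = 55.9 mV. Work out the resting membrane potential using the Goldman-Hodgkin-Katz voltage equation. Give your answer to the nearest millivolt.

-51 mV

Vm = 55.9 · log₁₀[(Σ P·[cation]ₒ + Σ P·[anion]ᵢ) / (Σ P·[cation]ᵢ + Σ P·[anion]ₒ)]
Numerator = 1×7.60 + 0.08×119 = 17.12
Denominator = 1×140 + 0.08×15.6 = 141.2
Vm = 55.9 · log₁₀(0.12121) = 55.9 × (-0.9165) = -51.23 mV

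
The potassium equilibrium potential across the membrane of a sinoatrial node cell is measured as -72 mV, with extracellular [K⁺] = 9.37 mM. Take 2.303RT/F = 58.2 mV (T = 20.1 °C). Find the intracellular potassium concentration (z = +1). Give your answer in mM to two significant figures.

Nernst: E = (58.2/1) · log₁₀([out]/[in]), so log₁₀([out]/[in]) = -72.0 × 1 / 58.2 = -1.2371.
[out]/[in] = 10^(-1.2371) = 0.05793.
[in] = 9.37 / 0.05793 = 161.8 mM.

160 mM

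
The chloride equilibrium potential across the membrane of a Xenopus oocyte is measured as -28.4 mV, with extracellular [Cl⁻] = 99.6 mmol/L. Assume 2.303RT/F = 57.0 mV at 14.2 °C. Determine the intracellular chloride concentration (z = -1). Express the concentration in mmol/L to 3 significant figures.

Nernst: E = (57.0/-1) · log₁₀([out]/[in]), so log₁₀([out]/[in]) = -28.4 × -1 / 57.0 = 0.4982.
[out]/[in] = 10^(0.4982) = 3.15.
[in] = 99.6 / 3.15 = 31.62 mmol/L.

31.6 mmol/L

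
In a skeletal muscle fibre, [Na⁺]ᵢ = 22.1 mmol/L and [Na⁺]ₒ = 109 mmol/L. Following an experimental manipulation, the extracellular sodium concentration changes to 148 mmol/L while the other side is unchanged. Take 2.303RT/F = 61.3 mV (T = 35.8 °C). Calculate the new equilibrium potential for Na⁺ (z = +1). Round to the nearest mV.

51 mV

After the shift: [Na⁺]_out = 148, [Na⁺]_in = 22.1 mmol/L.
E_new = (61.3/1)·log₁₀(148/22.1) = 61.30 · (0.8259) = 50.63 mV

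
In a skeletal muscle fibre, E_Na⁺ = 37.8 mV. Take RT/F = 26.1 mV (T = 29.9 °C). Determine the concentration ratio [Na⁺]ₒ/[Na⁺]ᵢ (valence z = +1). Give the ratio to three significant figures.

ln([out]/[in]) = E·z/(26.1) = 37.8 × 1 / 26.1 = 1.4483
[out]/[in] = e^(1.4483) = 4.256

4.26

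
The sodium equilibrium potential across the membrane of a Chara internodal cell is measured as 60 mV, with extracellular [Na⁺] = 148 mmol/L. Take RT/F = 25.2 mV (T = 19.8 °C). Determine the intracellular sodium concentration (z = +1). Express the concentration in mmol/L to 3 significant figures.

13.7 mmol/L

Nernst: E = (25.2/1) · ln([out]/[in]), so ln([out]/[in]) = 60.0 × 1 / 25.2 = 2.3810.
[out]/[in] = e^(2.3810) = 10.82.
[in] = 148 / 10.82 = 13.68 mmol/L.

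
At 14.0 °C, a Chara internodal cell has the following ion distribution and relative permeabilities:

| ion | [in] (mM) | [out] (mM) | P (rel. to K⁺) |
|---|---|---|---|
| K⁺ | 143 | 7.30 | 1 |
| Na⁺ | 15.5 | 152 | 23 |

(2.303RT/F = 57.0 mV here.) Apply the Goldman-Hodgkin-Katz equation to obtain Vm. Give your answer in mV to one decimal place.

Vm = 57.0 · log₁₀[(Σ P·[cation]ₒ + Σ P·[anion]ᵢ) / (Σ P·[cation]ᵢ + Σ P·[anion]ₒ)]
Numerator = 1×7.30 + 23×152 = 3503
Denominator = 1×143 + 23×15.5 = 499.5
Vm = 57.0 · log₁₀(7.0136) = 57.0 × (0.8459) = 48.22 mV

48.2 mV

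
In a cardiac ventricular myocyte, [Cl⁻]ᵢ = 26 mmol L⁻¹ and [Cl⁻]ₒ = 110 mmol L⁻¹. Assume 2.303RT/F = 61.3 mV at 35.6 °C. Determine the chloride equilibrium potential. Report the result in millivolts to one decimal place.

-38.4 mV

E = (61.3/z) · log₁₀([Cl⁻]_out/[Cl⁻]_in) with z = -1.
For an anion, dividing by z = -1 reverses the sign.
= (61.3/-1) · log₁₀(110/26) = -61.30 · log₁₀(4.231)
= -61.30 · (0.6264) = -38.40 mV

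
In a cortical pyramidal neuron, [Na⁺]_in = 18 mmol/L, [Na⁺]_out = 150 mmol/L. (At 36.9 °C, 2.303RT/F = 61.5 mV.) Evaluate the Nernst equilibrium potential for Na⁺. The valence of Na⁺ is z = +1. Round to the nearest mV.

57 mV

E = (61.5/z) · log₁₀([Na⁺]_out/[Na⁺]_in) with z = +1.
= (61.5/1) · log₁₀(150/18) = 61.50 · log₁₀(8.333)
= 61.50 · (0.9208) = 56.63 mV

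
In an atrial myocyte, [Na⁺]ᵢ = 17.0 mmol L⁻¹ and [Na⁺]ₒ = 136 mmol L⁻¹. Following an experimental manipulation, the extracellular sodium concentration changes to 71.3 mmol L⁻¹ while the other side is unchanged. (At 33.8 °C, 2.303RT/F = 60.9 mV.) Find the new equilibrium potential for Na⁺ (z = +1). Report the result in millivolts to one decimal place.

After the shift: [Na⁺]_out = 71.3, [Na⁺]_in = 17.0 mmol L⁻¹.
E_new = (60.9/1)·log₁₀(71.3/17.0) = 60.90 · (0.6226) = 37.92 mV

37.9 mV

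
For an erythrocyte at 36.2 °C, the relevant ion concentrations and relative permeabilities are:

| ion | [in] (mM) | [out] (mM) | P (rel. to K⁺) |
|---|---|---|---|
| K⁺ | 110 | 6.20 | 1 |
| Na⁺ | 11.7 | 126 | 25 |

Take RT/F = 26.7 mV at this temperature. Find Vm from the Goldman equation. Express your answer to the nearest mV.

55 mV

Vm = 26.7 · ln[(Σ P·[cation]ₒ + Σ P·[anion]ᵢ) / (Σ P·[cation]ᵢ + Σ P·[anion]ₒ)]
Numerator = 1×6.20 + 25×126 = 3156
Denominator = 1×110 + 25×11.7 = 402.5
Vm = 26.7 · ln(7.8415) = 26.7 × (2.0594) = 54.99 mV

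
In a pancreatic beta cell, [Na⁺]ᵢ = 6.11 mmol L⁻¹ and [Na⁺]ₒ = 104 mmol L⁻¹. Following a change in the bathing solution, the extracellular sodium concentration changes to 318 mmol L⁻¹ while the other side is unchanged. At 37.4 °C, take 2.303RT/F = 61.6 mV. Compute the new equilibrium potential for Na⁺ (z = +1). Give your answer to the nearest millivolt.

106 mV

After the shift: [Na⁺]_out = 318, [Na⁺]_in = 6.11 mmol L⁻¹.
E_new = (61.6/1)·log₁₀(318/6.11) = 61.60 · (1.7164) = 105.73 mV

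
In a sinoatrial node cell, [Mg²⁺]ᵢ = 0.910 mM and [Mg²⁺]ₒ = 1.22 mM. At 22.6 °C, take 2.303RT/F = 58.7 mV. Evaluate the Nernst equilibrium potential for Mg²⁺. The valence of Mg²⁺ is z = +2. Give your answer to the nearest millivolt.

E = (58.7/z) · log₁₀([Mg²⁺]_out/[Mg²⁺]_in) with z = +2.
= (58.7/2) · log₁₀(1.22/0.910) = 29.35 · log₁₀(1.341)
= 29.35 · (0.1273) = 3.74 mV

4 mV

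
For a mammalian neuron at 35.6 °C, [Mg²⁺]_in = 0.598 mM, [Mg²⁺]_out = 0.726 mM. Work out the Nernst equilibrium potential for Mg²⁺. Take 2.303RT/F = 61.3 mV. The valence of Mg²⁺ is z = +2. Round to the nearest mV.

3 mV

E = (61.3/z) · log₁₀([Mg²⁺]_out/[Mg²⁺]_in) with z = +2.
= (61.3/2) · log₁₀(0.726/0.598) = 30.65 · log₁₀(1.214)
= 30.65 · (0.0842) = 2.58 mV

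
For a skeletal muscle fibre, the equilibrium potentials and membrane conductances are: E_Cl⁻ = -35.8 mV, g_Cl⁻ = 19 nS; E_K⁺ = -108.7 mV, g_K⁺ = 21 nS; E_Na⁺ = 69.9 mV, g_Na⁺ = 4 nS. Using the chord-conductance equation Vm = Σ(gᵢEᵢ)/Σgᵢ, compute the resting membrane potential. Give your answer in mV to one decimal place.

-61.0 mV

Σ gᵢEᵢ = 19·(-35.8) + 21·(-108.7) + 4·(69.9) = -2683.30
Σ gᵢ = 19 + 21 + 4 = 44
Vm = -2683.30 / 44 = -60.98 mV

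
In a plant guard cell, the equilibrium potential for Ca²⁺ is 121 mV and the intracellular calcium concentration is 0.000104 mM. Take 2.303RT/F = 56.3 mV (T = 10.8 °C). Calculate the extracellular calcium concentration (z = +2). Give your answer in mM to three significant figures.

2.07 mM

Nernst: E = (56.3/2) · log₁₀([out]/[in]), so log₁₀([out]/[in]) = 121.0 × 2 / 56.3 = 4.2984.
[out]/[in] = 10^(4.2984) = 1.988e+04.
[out] = 1.988e+04 × 0.000104 = 2.067 mM.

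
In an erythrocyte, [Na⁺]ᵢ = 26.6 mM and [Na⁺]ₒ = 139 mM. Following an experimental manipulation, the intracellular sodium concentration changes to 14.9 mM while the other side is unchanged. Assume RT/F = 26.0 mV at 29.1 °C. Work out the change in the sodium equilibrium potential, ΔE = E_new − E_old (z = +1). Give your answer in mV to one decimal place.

E_old = (26.0/1)·ln(139/26.6) = 42.99 mV
E_new = (26.0/1)·ln(139/14.9) = 58.06 mV
ΔE = 58.06 − (42.99) = 15.07 mV

15.1 mV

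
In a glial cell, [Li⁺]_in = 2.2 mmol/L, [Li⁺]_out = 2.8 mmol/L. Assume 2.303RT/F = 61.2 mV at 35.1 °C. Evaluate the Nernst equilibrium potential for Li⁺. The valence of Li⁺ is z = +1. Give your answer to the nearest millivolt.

6 mV

E = (61.2/z) · log₁₀([Li⁺]_out/[Li⁺]_in) with z = +1.
= (61.2/1) · log₁₀(2.8/2.2) = 61.20 · log₁₀(1.273)
= 61.20 · (0.1047) = 6.41 mV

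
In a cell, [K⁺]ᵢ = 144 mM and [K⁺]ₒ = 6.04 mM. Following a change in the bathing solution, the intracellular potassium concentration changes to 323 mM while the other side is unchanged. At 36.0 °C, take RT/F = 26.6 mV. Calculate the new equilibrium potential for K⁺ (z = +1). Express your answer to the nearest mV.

-106 mV

After the shift: [K⁺]_out = 6.04, [K⁺]_in = 323 mM.
E_new = (26.6/1)·ln(6.04/323) = 26.60 · (-3.9792) = -105.85 mV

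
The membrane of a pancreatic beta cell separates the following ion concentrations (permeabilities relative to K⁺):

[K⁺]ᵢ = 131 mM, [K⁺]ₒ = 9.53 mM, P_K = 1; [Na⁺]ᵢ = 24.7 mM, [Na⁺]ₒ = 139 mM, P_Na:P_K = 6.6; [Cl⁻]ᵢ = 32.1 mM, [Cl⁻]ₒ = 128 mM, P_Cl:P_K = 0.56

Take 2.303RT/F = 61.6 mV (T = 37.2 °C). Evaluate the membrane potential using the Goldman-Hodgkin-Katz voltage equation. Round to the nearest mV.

Vm = 61.6 · log₁₀[(Σ P·[cation]ₒ + Σ P·[anion]ᵢ) / (Σ P·[cation]ᵢ + Σ P·[anion]ₒ)]
Numerator = 1×9.53 + 6.6×139 + 0.56×32.1 = 944.9
Denominator = 1×131 + 6.6×24.7 + 0.56×128 = 365.7
Vm = 61.6 · log₁₀(2.5838) = 61.6 × (0.4123) = 25.40 mV

25 mV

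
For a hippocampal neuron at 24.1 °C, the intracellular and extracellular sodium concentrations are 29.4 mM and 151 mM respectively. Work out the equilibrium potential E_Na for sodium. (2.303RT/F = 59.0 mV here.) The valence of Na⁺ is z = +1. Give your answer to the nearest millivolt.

E = (59.0/z) · log₁₀([Na⁺]_out/[Na⁺]_in) with z = +1.
= (59.0/1) · log₁₀(151/29.4) = 59.00 · log₁₀(5.136)
= 59.00 · (0.7106) = 41.93 mV

42 mV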